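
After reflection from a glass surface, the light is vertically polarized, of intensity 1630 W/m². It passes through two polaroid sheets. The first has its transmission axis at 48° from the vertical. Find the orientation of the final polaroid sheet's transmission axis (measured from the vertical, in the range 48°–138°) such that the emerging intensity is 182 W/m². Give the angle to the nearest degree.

I₁ = I₀ cos²(48° − 0°) = I₀ cos²(48°) = 0.4477 I₀.
Target fraction: 182 / 1630 W/m² = 0.1117 of I₀.
Need I₂/I₀ = 0.1117, so cos²(θ − 48°) = 0.1117 / 0.4477 = 0.2494.
θ − 48° = arccos(√0.2494) = 60.0°, giving θ ≈ 48 + 60.0 = 108.0°.

θ ≈ 108°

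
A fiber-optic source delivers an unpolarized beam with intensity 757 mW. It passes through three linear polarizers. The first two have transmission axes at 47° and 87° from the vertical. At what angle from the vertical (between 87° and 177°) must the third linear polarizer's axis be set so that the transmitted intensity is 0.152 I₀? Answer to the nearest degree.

Unpolarized light through the first polarizer → I₁ = ½ I₀, now polarized at 47°.
I₂ = I₁ cos²(87° − 47°) = 0.5 I₀ · cos²(40°) = 0.2934 I₀.
Need I₃/I₀ = 0.152, so cos²(θ − 87°) = 0.152 / 0.2934 = 0.518.
θ − 87° = arccos(√0.518) = 44.0°, giving θ ≈ 87 + 44.0 = 131.0°.

θ ≈ 131°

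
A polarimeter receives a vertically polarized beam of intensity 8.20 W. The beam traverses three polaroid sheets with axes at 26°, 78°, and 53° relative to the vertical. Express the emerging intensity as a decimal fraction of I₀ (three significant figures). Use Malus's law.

I/I₀ ≈ 0.252

By Malus's law, I₁ = 8.20 W · cos²(26°) = 6.624 W.
I₂ = I₁ · cos²(52°) = 6.624 · 0.379 = 2.511 W.
I₃ = I₂ · cos²(25°) = 2.511 · 0.8214 = 2.062 W.
Transmitted fraction = 0.2515.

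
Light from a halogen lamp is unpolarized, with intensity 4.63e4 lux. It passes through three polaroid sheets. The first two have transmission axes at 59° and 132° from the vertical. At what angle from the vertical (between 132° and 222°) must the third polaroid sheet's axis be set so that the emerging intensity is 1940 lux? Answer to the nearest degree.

Unpolarized light through the first polarizer → I₁ = ½ I₀, now polarized at 59°.
I₂ = I₁ cos²(132° − 59°) = 0.5 I₀ · cos²(73°) = 0.04274 I₀.
Target fraction: 1940 / 4.63e4 lux = 0.0419 of I₀.
Need I₃/I₀ = 0.0419, so cos²(θ − 132°) = 0.0419 / 0.04274 = 0.9803.
θ − 132° = arccos(√0.9803) = 8.1°, giving θ ≈ 132 + 8.1 = 140.1°.

θ ≈ 140°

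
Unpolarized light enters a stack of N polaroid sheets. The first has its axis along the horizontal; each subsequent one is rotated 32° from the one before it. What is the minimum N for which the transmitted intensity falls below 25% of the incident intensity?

First polarizer halves the unpolarized light: factor 1/2.
Each further stage multiplies by cos²(32°) = 0.7192.
After N polarizers: T = 0.5·0.7192^(N−1). Require T < 0.25 ⇒ N−1 > ln(0.25/0.5)/ln(0.7192) = 2.10, so N−1 ≥ 3 and N = 4.
Check: N=4 gives T = 0.186 < 0.25; N=3 gives T = 0.2586.

N = 4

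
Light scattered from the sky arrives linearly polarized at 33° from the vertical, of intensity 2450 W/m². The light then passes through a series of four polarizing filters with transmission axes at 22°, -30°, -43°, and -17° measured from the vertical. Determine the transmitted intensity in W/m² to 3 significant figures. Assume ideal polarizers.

I ≈ 686 W/m²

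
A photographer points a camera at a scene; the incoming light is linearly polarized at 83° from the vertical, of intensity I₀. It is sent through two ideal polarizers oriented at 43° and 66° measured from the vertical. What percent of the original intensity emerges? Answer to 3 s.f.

I₁ = I₀ cos²(43° − 83°) = I₀ cos²(40°) = 0.5868 I₀.
I₂ = I₁ cos²(66° − 43°) = 0.5868 I₀ · cos²(23°) = 0.4972 I₀.
That is 49.72% of the incident intensity.

≈ 49.7%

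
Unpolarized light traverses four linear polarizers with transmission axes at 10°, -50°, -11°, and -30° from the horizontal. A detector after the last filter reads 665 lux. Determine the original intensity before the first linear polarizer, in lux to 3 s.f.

I₀ ≈ 9850 lux

Unpolarized light through the first polarizer → I₁ = ½ I₀, now polarized at 10°.
I₂ = I₁ cos²(-50° − 10°) = 0.5 I₀ · cos²(60°) = 0.125 I₀.
I₃ = I₂ cos²(-11° + 50°) = 0.125 I₀ · cos²(39°) = 0.07549 I₀.
I₄ = I₃ cos²(-30° + 11°) = 0.07549 I₀ · cos²(19°) = 0.06749 I₀.
So 665 lux = 0.06749 I₀, giving I₀ = 665/0.06749 = 9853 lux.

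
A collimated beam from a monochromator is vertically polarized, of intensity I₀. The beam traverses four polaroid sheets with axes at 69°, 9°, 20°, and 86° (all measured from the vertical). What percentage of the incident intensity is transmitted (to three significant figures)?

≈ 0.512%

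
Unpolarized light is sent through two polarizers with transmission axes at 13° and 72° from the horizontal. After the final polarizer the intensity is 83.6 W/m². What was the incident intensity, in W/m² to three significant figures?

I₀ ≈ 630 W/m²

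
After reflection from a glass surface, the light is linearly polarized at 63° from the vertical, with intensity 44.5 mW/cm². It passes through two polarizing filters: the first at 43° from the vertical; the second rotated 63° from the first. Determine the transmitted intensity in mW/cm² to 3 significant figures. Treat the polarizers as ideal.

I ≈ 8.10 mW/cm²

By Malus's law, I₁ = 44.5 mW/cm² · cos²(20°) = 39.29 mW/cm².
I₂ = I₁ · cos²(63°) = 39.29 · 0.2061 = 8.099 mW/cm².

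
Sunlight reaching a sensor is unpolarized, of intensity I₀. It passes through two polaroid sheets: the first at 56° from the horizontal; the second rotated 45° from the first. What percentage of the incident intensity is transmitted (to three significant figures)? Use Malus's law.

Unpolarized light through the first polarizer → I₁ = ½ I₀, now polarized at 56°.
I₂ = I₁ cos²(45°) = 0.5 · 0.5 I₀ = 0.25 I₀.
That is 25% of the incident intensity.

≈ 25.0%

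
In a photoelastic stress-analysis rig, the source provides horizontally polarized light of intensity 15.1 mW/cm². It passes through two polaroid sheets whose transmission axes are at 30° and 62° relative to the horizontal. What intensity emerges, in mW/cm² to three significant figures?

I₁ = 15.1 mW/cm² · cos²(30°) = 11.33 mW/cm².
I₂ = I₁ · cos²(32°) = 11.33 · 0.7192 = 8.145 mW/cm².

I ≈ 8.14 mW/cm²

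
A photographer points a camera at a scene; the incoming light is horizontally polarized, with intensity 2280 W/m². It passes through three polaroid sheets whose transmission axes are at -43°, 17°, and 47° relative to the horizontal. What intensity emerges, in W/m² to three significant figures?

I₁ = 2280 W/m² · cos²(43°) = 1220 W/m².
I₂ = I₁ · cos²(60°) = 1220 · 0.25 = 304.9 W/m².
I₃ = I₂ · cos²(30°) = 304.9 · 0.75 = 228.7 W/m².

I ≈ 229 W/m²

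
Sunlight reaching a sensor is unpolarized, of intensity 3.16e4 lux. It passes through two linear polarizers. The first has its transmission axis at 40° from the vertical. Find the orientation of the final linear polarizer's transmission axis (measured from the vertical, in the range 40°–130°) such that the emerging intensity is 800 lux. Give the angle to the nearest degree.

Unpolarized light through the first polarizer → I₁ = ½ I₀, now polarized at 40°.
Target fraction: 800 / 3.16e4 lux = 0.02532 of I₀.
Need I₂/I₀ = 0.02532, so cos²(θ − 40°) = 0.02532 / 0.5 = 0.05063.
θ − 40° = arccos(√0.05063) = 77.0°, giving θ ≈ 40 + 77.0 = 117.0°.

θ ≈ 117°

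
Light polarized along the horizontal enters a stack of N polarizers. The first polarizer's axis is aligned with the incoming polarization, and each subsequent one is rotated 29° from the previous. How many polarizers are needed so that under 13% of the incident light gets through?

N = 9

First polarizer is aligned with the polarization: full transmission.
Each further stage multiplies by cos²(29°) = 0.765.
After N polarizers: T = 0.765^(N−1). Require T < 0.13 ⇒ N−1 > ln(0.13)/ln(0.765) = 7.61, so N−1 ≥ 8 and N = 9.
Check: N=9 gives T = 0.1172 < 0.13; N=8 gives T = 0.1533.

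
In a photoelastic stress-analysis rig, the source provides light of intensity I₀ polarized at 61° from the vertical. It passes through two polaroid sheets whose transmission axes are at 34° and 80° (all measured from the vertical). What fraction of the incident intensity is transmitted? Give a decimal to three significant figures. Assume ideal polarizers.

≈ 0.383 I₀

I₁ = I₀ cos²(34° − 61°) = I₀ cos²(27°) = 0.7939 I₀.
I₂ = I₁ cos²(80° − 34°) = 0.7939 I₀ · cos²(46°) = 0.3831 I₀.
Transmitted fraction = 0.3831.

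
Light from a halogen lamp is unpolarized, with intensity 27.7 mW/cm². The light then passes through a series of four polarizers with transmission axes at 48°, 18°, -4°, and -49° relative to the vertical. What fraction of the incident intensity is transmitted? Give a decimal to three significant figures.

I/I₀ ≈ 0.161

Unpolarized light through the first polarizer → I₁ = 27.7 mW/cm²/2 = 13.85 mW/cm², polarized at 48°.
I₂ = I₁ · cos²(30°) = 13.85 · 0.75 = 10.39 mW/cm².
I₃ = I₂ · cos²(22°) = 10.39 · 0.8597 = 8.93 mW/cm².
I₄ = I₃ · cos²(45°) = 8.93 · 0.5 = 4.465 mW/cm².
Transmitted fraction = 0.1612.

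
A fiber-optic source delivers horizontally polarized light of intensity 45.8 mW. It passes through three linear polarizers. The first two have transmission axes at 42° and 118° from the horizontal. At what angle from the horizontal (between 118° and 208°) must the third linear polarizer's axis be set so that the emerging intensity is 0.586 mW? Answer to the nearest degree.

I₁ = I₀ cos²(42° − 0°) = I₀ cos²(42°) = 0.5523 I₀.
I₂ = I₁ cos²(118° − 42°) = 0.5523 I₀ · cos²(76°) = 0.03232 I₀.
Target fraction: 0.586 / 45.8 mW = 0.01279 of I₀.
Need I₃/I₀ = 0.01279, so cos²(θ − 118°) = 0.01279 / 0.03232 = 0.3959.
θ − 118° = arccos(√0.3959) = 51.0°, giving θ ≈ 118 + 51.0 = 169.0°.

θ ≈ 169°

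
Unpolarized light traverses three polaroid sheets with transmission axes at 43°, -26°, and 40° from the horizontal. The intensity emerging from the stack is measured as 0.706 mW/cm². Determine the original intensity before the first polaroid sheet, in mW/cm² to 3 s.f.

I₀ ≈ 66.5 mW/cm²

Unpolarized light through the first polarizer → I₁ = ½ I₀, now polarized at 43°.
I₂ = I₁ cos²(-26° − 43°) = 0.5 I₀ · cos²(69°) = 0.06421 I₀.
I₃ = I₂ cos²(40° + 26°) = 0.06421 I₀ · cos²(66°) = 0.01062 I₀.
So 0.706 mW/cm² = 0.01062 I₀, giving I₀ = 0.706/0.01062 = 66.46 mW/cm².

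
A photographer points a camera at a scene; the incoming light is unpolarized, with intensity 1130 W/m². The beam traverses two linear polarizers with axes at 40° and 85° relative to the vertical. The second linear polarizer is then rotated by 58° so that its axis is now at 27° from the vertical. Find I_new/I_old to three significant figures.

I_new/I_old ≈ 1.90

Before rotation:
Unpolarized light through the first polarizer → I₁ = ½ I₀, now polarized at 40°.
I₂ = I₁ cos²(85° − 40°) = 0.5 I₀ · cos²(45°) = 0.25 I₀.
After rotation:
Unpolarized light through the first polarizer → I₁ = ½ I₀, now polarized at 40°.
I₂ = I₁ cos²(27° − 40°) = 0.5 I₀ · cos²(13°) = 0.4747 I₀.
Ratio = 0.4747 / 0.25 = 1.899.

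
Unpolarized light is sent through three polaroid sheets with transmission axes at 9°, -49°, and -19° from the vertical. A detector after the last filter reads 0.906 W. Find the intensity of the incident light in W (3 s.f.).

I₀ ≈ 8.60 W

Unpolarized light through the first polarizer → I₁ = ½ I₀, now polarized at 9°.
I₂ = I₁ cos²(-49° − 9°) = 0.5 I₀ · cos²(58°) = 0.1404 I₀.
I₃ = I₂ cos²(-19° + 49°) = 0.1404 I₀ · cos²(30°) = 0.1053 I₀.
So 0.906 W = 0.1053 I₀, giving I₀ = 0.906/0.1053 = 8.604 W.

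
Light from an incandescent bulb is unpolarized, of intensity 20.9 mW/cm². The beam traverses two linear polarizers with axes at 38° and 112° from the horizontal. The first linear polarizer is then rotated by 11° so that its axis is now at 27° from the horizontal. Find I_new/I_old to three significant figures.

I_new/I_old ≈ 0.100

Before rotation:
Unpolarized light through the first polarizer → I₁ = ½ I₀, now polarized at 38°.
I₂ = I₁ cos²(112° − 38°) = 0.5 I₀ · cos²(74°) = 0.03799 I₀.
After rotation:
Unpolarized light through the first polarizer → I₁ = ½ I₀, now polarized at 27°.
I₂ = I₁ cos²(112° − 27°) = 0.5 I₀ · cos²(85°) = 0.003798 I₀.
Ratio = 0.003798 / 0.03799 = 0.09998.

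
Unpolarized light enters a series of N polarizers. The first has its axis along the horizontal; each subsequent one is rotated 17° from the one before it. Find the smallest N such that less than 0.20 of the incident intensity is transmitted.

N = 12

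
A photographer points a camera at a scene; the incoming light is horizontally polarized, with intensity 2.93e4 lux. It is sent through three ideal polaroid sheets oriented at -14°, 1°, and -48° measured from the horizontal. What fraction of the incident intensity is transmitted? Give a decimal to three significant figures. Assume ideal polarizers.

I₁ = 2.93e4 lux · cos²(14°) = 2.759e+04 lux.
I₂ = I₁ · cos²(15°) = 2.759e+04 · 0.933 = 2.574e+04 lux.
I₃ = I₂ · cos²(49°) = 2.574e+04 · 0.4304 = 1.108e+04 lux.
Transmitted fraction = 0.3781.

I/I₀ ≈ 0.378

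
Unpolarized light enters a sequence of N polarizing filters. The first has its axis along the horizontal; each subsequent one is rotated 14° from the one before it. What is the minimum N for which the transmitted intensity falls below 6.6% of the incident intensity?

N = 35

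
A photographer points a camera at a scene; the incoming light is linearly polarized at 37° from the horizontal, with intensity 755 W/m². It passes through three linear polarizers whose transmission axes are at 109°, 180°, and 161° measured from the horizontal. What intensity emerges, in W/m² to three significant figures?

I ≈ 6.83 W/m²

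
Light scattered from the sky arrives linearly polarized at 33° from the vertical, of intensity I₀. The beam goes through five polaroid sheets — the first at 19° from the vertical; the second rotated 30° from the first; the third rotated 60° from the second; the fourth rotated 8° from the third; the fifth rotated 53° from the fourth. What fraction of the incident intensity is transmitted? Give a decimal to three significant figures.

By Malus's law, I₁ = I₀ cos²(19° − 33°) = I₀ cos²(14°) = 0.9415 I₀.
I₂ = I₁ cos²(30°) = 0.9415 · 0.75 I₀ = 0.7061 I₀.
I₃ = I₂ cos²(60°) = 0.7061 · 0.25 I₀ = 0.1765 I₀.
I₄ = I₃ cos²(8°) = 0.1765 · 0.9806 I₀ = 0.1731 I₀.
I₅ = I₄ cos²(53°) = 0.1731 · 0.3622 I₀ = 0.0627 I₀.
Transmitted fraction = 0.0627.

≈ 0.0627 I₀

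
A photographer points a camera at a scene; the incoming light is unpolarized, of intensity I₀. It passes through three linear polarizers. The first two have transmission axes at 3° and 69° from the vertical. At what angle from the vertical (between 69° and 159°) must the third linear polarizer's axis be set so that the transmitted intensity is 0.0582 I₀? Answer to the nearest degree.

θ ≈ 102°

Unpolarized light through the first polarizer → I₁ = ½ I₀, now polarized at 3°.
I₂ = I₁ cos²(69° − 3°) = 0.5 I₀ · cos²(66°) = 0.08272 I₀.
Need I₃/I₀ = 0.0582, so cos²(θ − 69°) = 0.0582 / 0.08272 = 0.7036.
θ − 69° = arccos(√0.7036) = 33.0°, giving θ ≈ 69 + 33.0 = 102.0°.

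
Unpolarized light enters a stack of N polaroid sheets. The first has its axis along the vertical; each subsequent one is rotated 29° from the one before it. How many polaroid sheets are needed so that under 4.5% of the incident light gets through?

N = 10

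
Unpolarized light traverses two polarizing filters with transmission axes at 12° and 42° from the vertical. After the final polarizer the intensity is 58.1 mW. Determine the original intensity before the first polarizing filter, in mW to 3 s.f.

Unpolarized light through the first polarizer → I₁ = ½ I₀, now polarized at 12°.
I₂ = I₁ cos²(42° − 12°) = 0.5 I₀ · cos²(30°) = 0.375 I₀.
So 58.1 mW = 0.375 I₀, giving I₀ = 58.1/0.375 = 154.9 mW.

I₀ ≈ 155 mW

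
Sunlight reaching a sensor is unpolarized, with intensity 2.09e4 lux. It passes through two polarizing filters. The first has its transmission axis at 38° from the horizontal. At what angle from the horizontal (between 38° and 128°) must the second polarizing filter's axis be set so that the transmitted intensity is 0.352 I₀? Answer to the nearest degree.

θ ≈ 71°

Unpolarized light through the first polarizer → I₁ = ½ I₀, now polarized at 38°.
Need I₂/I₀ = 0.352, so cos²(θ − 38°) = 0.352 / 0.5 = 0.704.
θ − 38° = arccos(√0.704) = 33.0°, giving θ ≈ 38 + 33.0 = 71.0°.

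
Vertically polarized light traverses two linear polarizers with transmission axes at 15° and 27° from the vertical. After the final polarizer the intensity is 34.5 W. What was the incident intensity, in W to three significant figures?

By Malus's law, I₁ = I₀ cos²(15° − 0°) = I₀ cos²(15°) = 0.933 I₀.
I₂ = I₁ cos²(27° − 15°) = 0.933 I₀ · cos²(12°) = 0.8927 I₀.
So 34.5 W = 0.8927 I₀, giving I₀ = 34.5/0.8927 = 38.65 W.

I₀ ≈ 38.6 W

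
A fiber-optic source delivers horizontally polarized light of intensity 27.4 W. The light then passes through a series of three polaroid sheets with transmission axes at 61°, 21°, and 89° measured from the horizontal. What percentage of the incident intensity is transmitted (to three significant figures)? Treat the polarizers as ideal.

I₁ = 27.4 W · cos²(61°) = 6.44 W.
I₂ = I₁ · cos²(40°) = 6.44 · 0.5868 = 3.779 W.
I₃ = I₂ · cos²(68°) = 3.779 · 0.1403 = 0.5303 W.
That is 1.936% of the incident intensity.

≈ 1.94%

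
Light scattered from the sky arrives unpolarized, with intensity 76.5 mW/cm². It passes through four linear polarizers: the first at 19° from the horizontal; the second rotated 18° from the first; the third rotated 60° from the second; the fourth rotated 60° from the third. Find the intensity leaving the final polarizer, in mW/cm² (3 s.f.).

Unpolarized light through the first polarizer → I₁ = 76.5 mW/cm²/2 = 38.25 mW/cm², polarized at 19°.
I₂ = I₁ · cos²(18°) = 38.25 · 0.9045 = 34.6 mW/cm².
I₃ = I₂ · cos²(60°) = 34.6 · 0.25 = 8.649 mW/cm².
I₄ = I₃ · cos²(60°) = 8.649 · 0.25 = 2.162 mW/cm².

I ≈ 2.16 mW/cm²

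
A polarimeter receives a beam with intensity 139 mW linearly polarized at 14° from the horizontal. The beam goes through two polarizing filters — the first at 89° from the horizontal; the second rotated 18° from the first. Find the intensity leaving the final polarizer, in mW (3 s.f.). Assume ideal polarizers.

By Malus's law, I₁ = 139 mW · cos²(75°) = 9.311 mW.
I₂ = I₁ · cos²(18°) = 9.311 · 0.9045 = 8.422 mW.

I ≈ 8.42 mW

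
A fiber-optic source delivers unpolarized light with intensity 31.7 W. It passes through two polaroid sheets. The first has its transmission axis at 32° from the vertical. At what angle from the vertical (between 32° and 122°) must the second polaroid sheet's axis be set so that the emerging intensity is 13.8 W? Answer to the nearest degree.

Unpolarized light through the first polarizer → I₁ = ½ I₀, now polarized at 32°.
Target fraction: 13.8 / 31.7 W = 0.4353 of I₀.
Need I₂/I₀ = 0.4353, so cos²(θ − 32°) = 0.4353 / 0.5 = 0.8707.
θ − 32° = arccos(√0.8707) = 21.1°, giving θ ≈ 32 + 21.1 = 53.1°.

θ ≈ 53°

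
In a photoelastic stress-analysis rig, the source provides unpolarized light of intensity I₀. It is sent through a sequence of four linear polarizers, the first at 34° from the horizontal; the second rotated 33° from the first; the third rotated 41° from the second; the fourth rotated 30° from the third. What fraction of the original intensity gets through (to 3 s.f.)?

≈ 0.150 I₀

Unpolarized light through the first polarizer → I₁ = ½ I₀, now polarized at 34°.
I₂ = I₁ cos²(33°) = 0.5 · 0.7034 I₀ = 0.3517 I₀.
I₃ = I₂ cos²(41°) = 0.3517 · 0.5696 I₀ = 0.2003 I₀.
I₄ = I₃ cos²(30°) = 0.2003 · 0.75 I₀ = 0.1502 I₀.
Transmitted fraction = 0.1502.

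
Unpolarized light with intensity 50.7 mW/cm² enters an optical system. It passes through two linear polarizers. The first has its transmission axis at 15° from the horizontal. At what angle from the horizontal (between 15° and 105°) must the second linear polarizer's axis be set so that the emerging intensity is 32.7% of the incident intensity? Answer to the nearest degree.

Unpolarized light through the first polarizer → I₁ = ½ I₀, now polarized at 15°.
Need I₂/I₀ = 0.327, so cos²(θ − 15°) = 0.327 / 0.5 = 0.654.
θ − 15° = arccos(√0.654) = 36.0°, giving θ ≈ 15 + 36.0 = 51.0°.

θ ≈ 51°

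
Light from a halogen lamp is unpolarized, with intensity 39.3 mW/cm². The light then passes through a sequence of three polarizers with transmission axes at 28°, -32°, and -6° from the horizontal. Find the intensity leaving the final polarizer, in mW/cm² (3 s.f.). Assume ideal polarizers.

I ≈ 3.97 mW/cm²

Unpolarized light through the first polarizer → I₁ = 39.3 mW/cm²/2 = 19.65 mW/cm², polarized at 28°.
I₂ = I₁ · cos²(60°) = 19.65 · 0.25 = 4.913 mW/cm².
I₃ = I₂ · cos²(26°) = 4.913 · 0.8078 = 3.968 mW/cm².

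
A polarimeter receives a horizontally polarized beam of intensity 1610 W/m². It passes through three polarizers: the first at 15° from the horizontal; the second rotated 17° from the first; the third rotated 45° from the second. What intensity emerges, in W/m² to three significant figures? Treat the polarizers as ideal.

I ≈ 687 W/m²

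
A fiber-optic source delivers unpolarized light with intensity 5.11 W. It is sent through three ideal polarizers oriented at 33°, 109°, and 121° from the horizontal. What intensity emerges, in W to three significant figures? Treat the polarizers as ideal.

I ≈ 0.143 W

Unpolarized light through the first polarizer → I₁ = 5.11 W/2 = 2.555 W, polarized at 33°.
I₂ = I₁ · cos²(76°) = 2.555 · 0.05853 = 0.1495 W.
I₃ = I₂ · cos²(12°) = 0.1495 · 0.9568 = 0.1431 W.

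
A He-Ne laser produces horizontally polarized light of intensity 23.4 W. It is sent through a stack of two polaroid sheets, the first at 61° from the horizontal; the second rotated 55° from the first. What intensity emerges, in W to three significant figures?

I₁ = 23.4 W · cos²(61°) = 5.5 W.
I₂ = I₁ · cos²(55°) = 5.5 · 0.329 = 1.809 W.

I ≈ 1.81 W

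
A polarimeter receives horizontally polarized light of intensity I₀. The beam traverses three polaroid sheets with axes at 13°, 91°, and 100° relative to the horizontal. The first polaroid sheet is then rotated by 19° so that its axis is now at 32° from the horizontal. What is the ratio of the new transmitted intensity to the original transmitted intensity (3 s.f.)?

I_new/I_old ≈ 4.65

Before rotation:
By Malus's law, I₁ = I₀ cos²(13° − 0°) = I₀ cos²(13°) = 0.9494 I₀.
I₂ = I₁ cos²(91° − 13°) = 0.9494 I₀ · cos²(78°) = 0.04104 I₀.
I₃ = I₂ cos²(100° − 91°) = 0.04104 I₀ · cos²(9°) = 0.04004 I₀.
After rotation:
I₁ = I₀ cos²(32° − 0°) = I₀ cos²(32°) = 0.7192 I₀.
I₂ = I₁ cos²(91° − 32°) = 0.7192 I₀ · cos²(59°) = 0.1908 I₀.
I₃ = I₂ cos²(100° − 91°) = 0.1908 I₀ · cos²(9°) = 0.1861 I₀.
Ratio = 0.1861 / 0.04004 = 4.649.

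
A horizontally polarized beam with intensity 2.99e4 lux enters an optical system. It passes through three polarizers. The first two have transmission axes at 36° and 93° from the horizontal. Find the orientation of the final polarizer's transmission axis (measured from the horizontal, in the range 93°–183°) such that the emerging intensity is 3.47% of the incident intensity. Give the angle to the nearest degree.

θ ≈ 158°

I₁ = I₀ cos²(36° − 0°) = I₀ cos²(36°) = 0.6545 I₀.
I₂ = I₁ cos²(93° − 36°) = 0.6545 I₀ · cos²(57°) = 0.1941 I₀.
Need I₃/I₀ = 0.0347, so cos²(θ − 93°) = 0.0347 / 0.1941 = 0.1787.
θ − 93° = arccos(√0.1787) = 65.0°, giving θ ≈ 93 + 65.0 = 158.0°.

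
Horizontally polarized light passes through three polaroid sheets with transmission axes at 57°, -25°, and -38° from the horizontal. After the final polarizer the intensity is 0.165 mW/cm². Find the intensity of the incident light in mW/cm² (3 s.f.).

I₁ = I₀ cos²(57° − 0°) = I₀ cos²(57°) = 0.2966 I₀.
I₂ = I₁ cos²(-25° − 57°) = 0.2966 I₀ · cos²(82°) = 0.005746 I₀.
I₃ = I₂ cos²(-38° + 25°) = 0.005746 I₀ · cos²(13°) = 0.005455 I₀.
So 0.165 mW/cm² = 0.005455 I₀, giving I₀ = 0.165/0.005455 = 30.25 mW/cm².

I₀ ≈ 30.2 mW/cm²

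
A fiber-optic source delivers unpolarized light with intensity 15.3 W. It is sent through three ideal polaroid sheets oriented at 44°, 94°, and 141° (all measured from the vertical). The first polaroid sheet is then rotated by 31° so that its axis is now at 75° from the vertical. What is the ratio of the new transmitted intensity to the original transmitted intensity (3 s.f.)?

I_new/I_old ≈ 2.16

Before rotation:
Unpolarized light through the first polarizer → I₁ = ½ I₀, now polarized at 44°.
I₂ = I₁ cos²(94° − 44°) = 0.5 I₀ · cos²(50°) = 0.2066 I₀.
I₃ = I₂ cos²(141° − 94°) = 0.2066 I₀ · cos²(47°) = 0.09609 I₀.
After rotation:
Unpolarized light through the first polarizer → I₁ = ½ I₀, now polarized at 75°.
I₂ = I₁ cos²(94° − 75°) = 0.5 I₀ · cos²(19°) = 0.447 I₀.
I₃ = I₂ cos²(141° − 94°) = 0.447 I₀ · cos²(47°) = 0.2079 I₀.
Ratio = 0.2079 / 0.09609 = 2.164.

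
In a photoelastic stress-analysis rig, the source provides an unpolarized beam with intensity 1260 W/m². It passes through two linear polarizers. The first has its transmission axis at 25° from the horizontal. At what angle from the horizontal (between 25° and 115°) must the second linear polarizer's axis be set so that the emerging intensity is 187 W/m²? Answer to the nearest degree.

θ ≈ 82°

Unpolarized light through the first polarizer → I₁ = ½ I₀, now polarized at 25°.
Target fraction: 187 / 1260 W/m² = 0.1484 of I₀.
Need I₂/I₀ = 0.1484, so cos²(θ − 25°) = 0.1484 / 0.5 = 0.2968.
θ − 25° = arccos(√0.2968) = 57.0°, giving θ ≈ 25 + 57.0 = 82.0°.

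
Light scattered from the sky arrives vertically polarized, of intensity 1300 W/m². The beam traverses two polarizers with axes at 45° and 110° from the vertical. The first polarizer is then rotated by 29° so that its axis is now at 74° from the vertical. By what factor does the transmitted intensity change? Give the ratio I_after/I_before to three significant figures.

Before rotation:
By Malus's law, I₁ = I₀ cos²(45° − 0°) = I₀ cos²(45°) = 0.5 I₀.
I₂ = I₁ cos²(110° − 45°) = 0.5 I₀ · cos²(65°) = 0.0893 I₀.
After rotation:
I₁ = I₀ cos²(74° − 0°) = I₀ cos²(74°) = 0.07598 I₀.
I₂ = I₁ cos²(110° − 74°) = 0.07598 I₀ · cos²(36°) = 0.04973 I₀.
Ratio = 0.04973 / 0.0893 = 0.5568.

I_new/I_old ≈ 0.557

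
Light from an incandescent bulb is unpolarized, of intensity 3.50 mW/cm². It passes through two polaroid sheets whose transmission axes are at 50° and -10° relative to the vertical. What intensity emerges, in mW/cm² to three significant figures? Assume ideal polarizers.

Unpolarized light through the first polarizer → I₁ = 3.50 mW/cm²/2 = 1.75 mW/cm², polarized at 50°.
I₂ = I₁ · cos²(60°) = 1.75 · 0.25 = 0.4375 mW/cm².

I ≈ 0.438 mW/cm²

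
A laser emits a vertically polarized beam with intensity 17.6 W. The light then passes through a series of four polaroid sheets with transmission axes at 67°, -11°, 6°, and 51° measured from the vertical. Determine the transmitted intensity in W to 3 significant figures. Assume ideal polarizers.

I₁ = 17.6 W · cos²(67°) = 2.687 W.
I₂ = I₁ · cos²(78°) = 2.687 · 0.04323 = 0.1162 W.
I₃ = I₂ · cos²(17°) = 0.1162 · 0.9145 = 0.1062 W.
I₄ = I₃ · cos²(45°) = 0.1062 · 0.5 = 0.05311 W.

I ≈ 0.0531 W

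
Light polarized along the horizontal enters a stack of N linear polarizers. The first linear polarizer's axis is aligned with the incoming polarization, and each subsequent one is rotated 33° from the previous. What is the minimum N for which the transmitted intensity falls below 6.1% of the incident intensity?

N = 9

First polarizer is aligned with the polarization: full transmission.
Each further stage multiplies by cos²(33°) = 0.7034.
After N polarizers: T = 0.7034^(N−1). Require T < 0.061 ⇒ N−1 > ln(0.061)/ln(0.7034) = 7.95, so N−1 ≥ 8 and N = 9.
Check: N=9 gives T = 0.0599 < 0.061; N=8 gives T = 0.08517.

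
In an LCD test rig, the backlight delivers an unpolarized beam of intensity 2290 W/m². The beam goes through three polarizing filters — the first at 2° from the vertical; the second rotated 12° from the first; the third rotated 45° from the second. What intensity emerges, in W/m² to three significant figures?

Unpolarized light through the first polarizer → I₁ = 2290 W/m²/2 = 1145 W/m², polarized at 2°.
I₂ = I₁ · cos²(12°) = 1145 · 0.9568 = 1096 W/m².
I₃ = I₂ · cos²(45°) = 1096 · 0.5 = 547.8 W/m².

I ≈ 548 W/m²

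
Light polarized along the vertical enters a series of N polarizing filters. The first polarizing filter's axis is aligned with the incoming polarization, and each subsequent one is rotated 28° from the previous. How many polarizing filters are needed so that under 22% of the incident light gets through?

First polarizer is aligned with the polarization: full transmission.
Each further stage multiplies by cos²(28°) = 0.7796.
After N polarizers: T = 0.7796^(N−1). Require T < 0.22 ⇒ N−1 > ln(0.22)/ln(0.7796) = 6.08, so N−1 ≥ 7 and N = 8.
Check: N=8 gives T = 0.175 < 0.22; N=7 gives T = 0.2245.

N = 8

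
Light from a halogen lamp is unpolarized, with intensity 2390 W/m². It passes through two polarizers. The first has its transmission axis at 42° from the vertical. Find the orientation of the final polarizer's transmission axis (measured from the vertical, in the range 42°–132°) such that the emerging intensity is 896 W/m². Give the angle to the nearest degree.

θ ≈ 72°

Unpolarized light through the first polarizer → I₁ = ½ I₀, now polarized at 42°.
Target fraction: 896 / 2390 W/m² = 0.3749 of I₀.
Need I₂/I₀ = 0.3749, so cos²(θ − 42°) = 0.3749 / 0.5 = 0.7498.
θ − 42° = arccos(√0.7498) = 30.0°, giving θ ≈ 42 + 30.0 = 72.0°.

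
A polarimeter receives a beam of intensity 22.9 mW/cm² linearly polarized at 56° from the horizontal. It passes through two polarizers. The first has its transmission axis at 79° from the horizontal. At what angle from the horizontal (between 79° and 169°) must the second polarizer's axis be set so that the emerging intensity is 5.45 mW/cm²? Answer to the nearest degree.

θ ≈ 137°

I₁ = I₀ cos²(79° − 56°) = I₀ cos²(23°) = 0.8473 I₀.
Target fraction: 5.45 / 22.9 mW/cm² = 0.238 of I₀.
Need I₂/I₀ = 0.238, so cos²(θ − 79°) = 0.238 / 0.8473 = 0.2809.
θ − 79° = arccos(√0.2809) = 58.0°, giving θ ≈ 79 + 58.0 = 137.0°.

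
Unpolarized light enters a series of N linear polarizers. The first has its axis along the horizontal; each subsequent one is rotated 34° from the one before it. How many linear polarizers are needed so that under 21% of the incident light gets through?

First polarizer halves the unpolarized light: factor 1/2.
Each further stage multiplies by cos²(34°) = 0.6873.
After N polarizers: T = 0.5·0.6873^(N−1). Require T < 0.21 ⇒ N−1 > ln(0.21/0.5)/ln(0.6873) = 2.31, so N−1 ≥ 3 and N = 4.
Check: N=4 gives T = 0.1623 < 0.21; N=3 gives T = 0.2362.

N = 4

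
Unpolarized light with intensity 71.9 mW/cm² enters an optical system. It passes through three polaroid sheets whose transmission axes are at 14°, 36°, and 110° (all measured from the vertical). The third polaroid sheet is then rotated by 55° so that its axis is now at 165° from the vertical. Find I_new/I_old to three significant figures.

I_new/I_old ≈ 5.21

Before rotation:
Unpolarized light through the first polarizer → I₁ = ½ I₀, now polarized at 14°.
I₂ = I₁ cos²(36° − 14°) = 0.5 I₀ · cos²(22°) = 0.4298 I₀.
I₃ = I₂ cos²(110° − 36°) = 0.4298 I₀ · cos²(74°) = 0.03266 I₀.
After rotation:
Unpolarized light through the first polarizer → I₁ = ½ I₀, now polarized at 14°.
I₂ = I₁ cos²(36° − 14°) = 0.5 I₀ · cos²(22°) = 0.4298 I₀.
Angle between axes 2 and 3: 51°. I₃ = 0.4298 I₀ · cos²(51°) = 0.1702 I₀.
Ratio = 0.1702 / 0.03266 = 5.213.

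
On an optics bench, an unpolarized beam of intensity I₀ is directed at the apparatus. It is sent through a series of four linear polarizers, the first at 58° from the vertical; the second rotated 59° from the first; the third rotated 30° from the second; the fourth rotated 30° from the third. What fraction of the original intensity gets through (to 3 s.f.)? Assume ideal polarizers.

≈ 0.0746 I₀

Unpolarized light through the first polarizer → I₁ = ½ I₀, now polarized at 58°.
I₂ = I₁ cos²(59°) = 0.5 · 0.2653 I₀ = 0.1326 I₀.
I₃ = I₂ cos²(30°) = 0.1326 · 0.75 I₀ = 0.09947 I₀.
I₄ = I₃ cos²(30°) = 0.09947 · 0.75 I₀ = 0.07461 I₀.
Transmitted fraction = 0.07461.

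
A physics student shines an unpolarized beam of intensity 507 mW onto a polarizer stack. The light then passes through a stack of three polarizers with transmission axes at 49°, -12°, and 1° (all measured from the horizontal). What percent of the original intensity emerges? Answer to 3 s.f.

≈ 11.2%

Unpolarized light through the first polarizer → I₁ = 507 mW/2 = 253.5 mW, polarized at 49°.
I₂ = I₁ · cos²(61°) = 253.5 · 0.235 = 59.58 mW.
I₃ = I₂ · cos²(13°) = 59.58 · 0.9494 = 56.57 mW.
That is 11.16% of the incident intensity.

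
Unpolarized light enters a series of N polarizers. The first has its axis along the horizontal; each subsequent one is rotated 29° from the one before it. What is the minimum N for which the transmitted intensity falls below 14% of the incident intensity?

First polarizer halves the unpolarized light: factor 1/2.
Each further stage multiplies by cos²(29°) = 0.765.
After N polarizers: T = 0.5·0.765^(N−1). Require T < 0.14 ⇒ N−1 > ln(0.14/0.5)/ln(0.765) = 4.75, so N−1 ≥ 5 and N = 6.
Check: N=6 gives T = 0.131 < 0.14; N=5 gives T = 0.1712.

N = 6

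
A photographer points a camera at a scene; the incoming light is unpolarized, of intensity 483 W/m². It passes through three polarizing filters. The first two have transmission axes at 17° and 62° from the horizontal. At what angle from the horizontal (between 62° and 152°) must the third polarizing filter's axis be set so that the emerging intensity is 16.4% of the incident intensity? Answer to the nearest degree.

θ ≈ 98°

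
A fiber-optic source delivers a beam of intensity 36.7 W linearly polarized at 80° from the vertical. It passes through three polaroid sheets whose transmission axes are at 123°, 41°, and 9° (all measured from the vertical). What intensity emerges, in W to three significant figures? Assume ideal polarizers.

By Malus's law, I₁ = 36.7 W · cos²(43°) = 19.63 W.
I₂ = I₁ · cos²(82°) = 19.63 · 0.01937 = 0.3802 W.
I₃ = I₂ · cos²(32°) = 0.3802 · 0.7192 = 0.2734 W.

I ≈ 0.273 W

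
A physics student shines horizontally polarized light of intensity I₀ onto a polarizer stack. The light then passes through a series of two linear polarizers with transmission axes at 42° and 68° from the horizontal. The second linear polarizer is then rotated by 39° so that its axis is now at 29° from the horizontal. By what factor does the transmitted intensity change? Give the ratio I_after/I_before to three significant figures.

I_new/I_old ≈ 1.18

Before rotation:
I₁ = I₀ cos²(42° − 0°) = I₀ cos²(42°) = 0.5523 I₀.
I₂ = I₁ cos²(68° − 42°) = 0.5523 I₀ · cos²(26°) = 0.4461 I₀.
After rotation:
I₁ = I₀ cos²(42° − 0°) = I₀ cos²(42°) = 0.5523 I₀.
I₂ = I₁ cos²(29° − 42°) = 0.5523 I₀ · cos²(13°) = 0.5243 I₀.
Ratio = 0.5243 / 0.4461 = 1.175.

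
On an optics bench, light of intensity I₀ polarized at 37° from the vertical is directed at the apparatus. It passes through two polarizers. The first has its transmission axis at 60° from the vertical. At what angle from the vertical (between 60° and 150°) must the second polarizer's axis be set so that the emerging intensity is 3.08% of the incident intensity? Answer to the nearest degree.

I₁ = I₀ cos²(60° − 37°) = I₀ cos²(23°) = 0.8473 I₀.
Need I₂/I₀ = 0.0308, so cos²(θ − 60°) = 0.0308 / 0.8473 = 0.03635.
θ − 60° = arccos(√0.03635) = 79.0°, giving θ ≈ 60 + 79.0 = 139.0°.

θ ≈ 139°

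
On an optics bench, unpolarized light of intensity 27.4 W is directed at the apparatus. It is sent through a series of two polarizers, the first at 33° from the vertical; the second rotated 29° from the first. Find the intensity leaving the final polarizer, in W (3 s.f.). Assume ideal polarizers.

I ≈ 10.5 W

Unpolarized light through the first polarizer → I₁ = 27.4 W/2 = 13.7 W, polarized at 33°.
I₂ = I₁ · cos²(29°) = 13.7 · 0.765 = 10.48 W.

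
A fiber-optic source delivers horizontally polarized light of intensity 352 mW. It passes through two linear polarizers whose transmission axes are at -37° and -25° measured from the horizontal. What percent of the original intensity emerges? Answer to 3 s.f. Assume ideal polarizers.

I₁ = 352 mW · cos²(37°) = 224.5 mW.
I₂ = I₁ · cos²(12°) = 224.5 · 0.9568 = 214.8 mW.
That is 61.02% of the incident intensity.

≈ 61.0%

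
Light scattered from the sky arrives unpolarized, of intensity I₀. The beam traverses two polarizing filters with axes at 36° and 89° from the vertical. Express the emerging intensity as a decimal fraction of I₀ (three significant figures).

≈ 0.181 I₀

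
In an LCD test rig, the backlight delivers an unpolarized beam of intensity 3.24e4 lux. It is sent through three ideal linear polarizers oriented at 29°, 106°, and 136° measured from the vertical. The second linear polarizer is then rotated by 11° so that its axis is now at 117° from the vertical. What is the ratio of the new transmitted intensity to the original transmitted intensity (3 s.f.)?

I_new/I_old ≈ 0.0287

Before rotation:
Unpolarized light through the first polarizer → I₁ = ½ I₀, now polarized at 29°.
I₂ = I₁ cos²(106° − 29°) = 0.5 I₀ · cos²(77°) = 0.0253 I₀.
I₃ = I₂ cos²(136° − 106°) = 0.0253 I₀ · cos²(30°) = 0.01898 I₀.
After rotation:
Unpolarized light through the first polarizer → I₁ = ½ I₀, now polarized at 29°.
I₂ = I₁ cos²(117° − 29°) = 0.5 I₀ · cos²(88°) = 0.000609 I₀.
I₃ = I₂ cos²(136° − 117°) = 0.000609 I₀ · cos²(19°) = 0.0005444 I₀.
Ratio = 0.0005444 / 0.01898 = 0.02869.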